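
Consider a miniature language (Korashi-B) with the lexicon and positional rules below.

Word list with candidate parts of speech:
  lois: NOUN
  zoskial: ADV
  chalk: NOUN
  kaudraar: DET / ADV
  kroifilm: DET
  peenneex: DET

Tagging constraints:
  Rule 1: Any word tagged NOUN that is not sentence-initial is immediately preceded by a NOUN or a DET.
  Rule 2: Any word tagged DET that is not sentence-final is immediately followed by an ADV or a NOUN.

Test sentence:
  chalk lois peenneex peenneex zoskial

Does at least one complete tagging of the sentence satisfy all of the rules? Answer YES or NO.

NO

Candidates per position — 1:chalk {NOUN}; 2:lois {NOUN}; 3:peenneex {DET}; 4:peenneex {DET}; 5:zoskial {ADV}.
Rule 2 cannot be satisfied by any choice of tags from the lexicon.
So there is no consistent tagging.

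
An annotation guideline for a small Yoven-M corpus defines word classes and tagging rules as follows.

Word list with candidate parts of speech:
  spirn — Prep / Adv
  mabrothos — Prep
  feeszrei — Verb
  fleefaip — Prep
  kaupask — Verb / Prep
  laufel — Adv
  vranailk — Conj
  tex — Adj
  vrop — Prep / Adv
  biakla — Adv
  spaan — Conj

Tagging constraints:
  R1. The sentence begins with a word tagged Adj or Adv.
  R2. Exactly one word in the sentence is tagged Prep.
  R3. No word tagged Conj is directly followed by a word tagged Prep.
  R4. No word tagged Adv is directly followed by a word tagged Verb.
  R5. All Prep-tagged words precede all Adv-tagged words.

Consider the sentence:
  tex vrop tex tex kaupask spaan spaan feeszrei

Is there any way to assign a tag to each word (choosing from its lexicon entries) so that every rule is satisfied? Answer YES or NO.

Candidates per position — 1:tex {Adj}; 2:vrop {Prep,Adv}; 3:tex {Adj}; 4:tex {Adj}; 5:kaupask {Verb,Prep}; 6:spaan {Conj}; 7:spaan {Conj}; 8:feeszrei {Verb}.
One satisfying assignment: Adj Prep Adj Adj Verb Conj Conj Verb.
Check: rule 1 ✓; rule 2 ✓; rule 3 ✓; rule 4 ✓; rule 5 ✓.

YES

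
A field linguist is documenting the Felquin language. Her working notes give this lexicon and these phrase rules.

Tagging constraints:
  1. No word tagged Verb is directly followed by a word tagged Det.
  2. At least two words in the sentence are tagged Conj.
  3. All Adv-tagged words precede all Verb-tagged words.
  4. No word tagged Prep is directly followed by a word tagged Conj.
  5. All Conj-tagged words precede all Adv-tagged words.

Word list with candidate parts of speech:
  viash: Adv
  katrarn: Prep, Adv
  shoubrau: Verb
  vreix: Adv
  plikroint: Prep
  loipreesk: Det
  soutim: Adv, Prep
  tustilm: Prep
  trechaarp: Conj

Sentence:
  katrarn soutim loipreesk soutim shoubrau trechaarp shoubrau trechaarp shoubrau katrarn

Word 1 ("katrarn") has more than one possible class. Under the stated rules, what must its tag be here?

Candidates per position — 1:katrarn {Prep,Adv}; 2:soutim {Adv,Prep}; 3:loipreesk {Det}; 4:soutim {Adv,Prep}; 5:shoubrau {Verb}; 6:trechaarp {Conj}; 7:shoubrau {Verb}; 8:trechaarp {Conj}; 9:shoubrau {Verb}; 10:katrarn {Prep,Adv}.
Word 1 cannot be Adv — rule 5 would then fail for every completion. It is Prep.
Word 2 cannot be Adv — rule 5 would then fail for every completion. It is Prep.
Word 4 cannot be Adv — rule 5 would then fail for every completion. It is Prep.
Word 10 cannot be Adv — rule 3 would then fail for every completion. It is Prep.
The only consistent sequence is: Prep Prep Det Prep Verb Conj Verb Conj Verb Prep.
Verifying each rule — rule 1 holds; rule 2 holds; rule 3 holds; rule 4 holds; rule 5 holds.

Prep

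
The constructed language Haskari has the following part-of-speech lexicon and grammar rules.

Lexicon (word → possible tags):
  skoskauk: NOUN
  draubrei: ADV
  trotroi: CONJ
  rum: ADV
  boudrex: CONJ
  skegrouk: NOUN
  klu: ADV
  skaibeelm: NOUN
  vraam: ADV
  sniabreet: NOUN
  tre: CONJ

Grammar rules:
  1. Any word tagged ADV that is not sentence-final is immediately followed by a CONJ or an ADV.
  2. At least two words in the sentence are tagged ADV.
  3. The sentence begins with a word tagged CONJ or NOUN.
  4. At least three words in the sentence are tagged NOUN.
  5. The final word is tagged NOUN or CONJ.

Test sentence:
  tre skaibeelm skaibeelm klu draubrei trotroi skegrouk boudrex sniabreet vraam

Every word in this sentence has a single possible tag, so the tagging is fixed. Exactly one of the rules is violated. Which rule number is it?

5

Fixed tagging: CONJ NOUN NOUN ADV ADV CONJ NOUN CONJ NOUN ADV.
Checking each rule: R1 pass, R2 pass, R3 pass, R4 pass, R5 fail.
Only rule 5 fails.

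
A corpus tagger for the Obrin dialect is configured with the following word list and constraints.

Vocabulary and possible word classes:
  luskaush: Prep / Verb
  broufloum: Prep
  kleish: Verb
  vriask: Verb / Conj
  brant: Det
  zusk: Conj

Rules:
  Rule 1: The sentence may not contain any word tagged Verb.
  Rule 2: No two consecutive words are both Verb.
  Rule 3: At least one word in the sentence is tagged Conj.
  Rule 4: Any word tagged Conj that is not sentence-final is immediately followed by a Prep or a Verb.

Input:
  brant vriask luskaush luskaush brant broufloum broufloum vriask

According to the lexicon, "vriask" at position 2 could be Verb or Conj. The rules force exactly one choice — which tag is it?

Conj

Candidates per position — 1:brant {Det}; 2:vriask {Verb,Conj}; 3:luskaush {Prep,Verb}; 4:luskaush {Prep,Verb}; 5:brant {Det}; 6:broufloum {Prep}; 7:broufloum {Prep}; 8:vriask {Verb,Conj}.
Position 2: Verb is ruled out by rule 1; that leaves Conj.
Position 3: Verb is ruled out by rule 1; that leaves Prep.
Position 4: Verb is ruled out by rule 1; that leaves Prep.
Position 8: Verb is ruled out by rule 1; that leaves Conj.
So the tagging must be: Det Conj Prep Prep Det Prep Prep Conj.
Check: rule 1 holds; rule 2 holds; rule 3 holds; rule 4 holds.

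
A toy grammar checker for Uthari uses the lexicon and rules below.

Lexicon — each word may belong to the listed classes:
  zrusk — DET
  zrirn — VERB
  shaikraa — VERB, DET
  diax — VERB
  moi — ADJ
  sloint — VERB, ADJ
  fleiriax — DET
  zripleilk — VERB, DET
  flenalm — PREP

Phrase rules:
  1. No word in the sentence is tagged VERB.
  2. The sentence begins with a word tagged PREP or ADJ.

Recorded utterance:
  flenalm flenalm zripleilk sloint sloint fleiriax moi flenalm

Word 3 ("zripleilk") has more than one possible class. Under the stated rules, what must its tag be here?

DET

Candidates per position — 1:flenalm {PREP}; 2:flenalm {PREP}; 3:zripleilk {VERB,DET}; 4:sloint {VERB,ADJ}; 5:sloint {VERB,ADJ}; 6:fleiriax {DET}; 7:moi {ADJ}; 8:flenalm {PREP}.
Word 3 cannot be VERB — rule 1 would then fail for every completion. It is DET.
Word 4 cannot be VERB — rule 1 would then fail for every completion. It is ADJ.
Word 5 cannot be VERB — rule 1 would then fail for every completion. It is ADJ.
The unique satisfying tagging is: PREP PREP DET ADJ ADJ DET ADJ PREP.
Verifying each rule — rule 1 ok; rule 2 ok.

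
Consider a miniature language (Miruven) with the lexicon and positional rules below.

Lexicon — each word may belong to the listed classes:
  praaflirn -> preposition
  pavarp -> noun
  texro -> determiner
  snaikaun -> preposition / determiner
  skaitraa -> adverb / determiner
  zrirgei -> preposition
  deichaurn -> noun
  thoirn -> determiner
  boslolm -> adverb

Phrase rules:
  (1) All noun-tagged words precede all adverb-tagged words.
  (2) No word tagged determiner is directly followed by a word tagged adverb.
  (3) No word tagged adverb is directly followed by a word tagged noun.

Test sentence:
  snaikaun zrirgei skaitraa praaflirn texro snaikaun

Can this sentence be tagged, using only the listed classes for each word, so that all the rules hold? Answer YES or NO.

Candidates per position — 1:snaikaun {preposition,determiner}; 2:zrirgei {preposition}; 3:skaitraa {adverb,determiner}; 4:praaflirn {preposition}; 5:texro {determiner}; 6:snaikaun {preposition,determiner}.
One satisfying assignment: determiner preposition determiner preposition determiner determiner.
Checking: rule 1 ok; rule 2 ok; rule 3 ok.

YES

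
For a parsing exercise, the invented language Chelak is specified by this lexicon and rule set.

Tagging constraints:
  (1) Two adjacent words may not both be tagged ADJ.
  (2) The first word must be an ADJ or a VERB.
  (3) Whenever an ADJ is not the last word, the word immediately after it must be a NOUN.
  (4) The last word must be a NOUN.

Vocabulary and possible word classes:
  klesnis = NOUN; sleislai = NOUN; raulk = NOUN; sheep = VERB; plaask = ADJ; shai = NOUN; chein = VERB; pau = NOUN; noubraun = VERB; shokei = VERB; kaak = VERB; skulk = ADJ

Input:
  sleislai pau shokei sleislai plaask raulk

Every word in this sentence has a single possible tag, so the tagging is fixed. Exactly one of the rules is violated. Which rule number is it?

Fixed tagging: NOUN NOUN VERB NOUN ADJ NOUN.
Rule check: R1 ✓, R2 ✗, R3 ✓, R4 ✓.
Only rule 2 fails.

2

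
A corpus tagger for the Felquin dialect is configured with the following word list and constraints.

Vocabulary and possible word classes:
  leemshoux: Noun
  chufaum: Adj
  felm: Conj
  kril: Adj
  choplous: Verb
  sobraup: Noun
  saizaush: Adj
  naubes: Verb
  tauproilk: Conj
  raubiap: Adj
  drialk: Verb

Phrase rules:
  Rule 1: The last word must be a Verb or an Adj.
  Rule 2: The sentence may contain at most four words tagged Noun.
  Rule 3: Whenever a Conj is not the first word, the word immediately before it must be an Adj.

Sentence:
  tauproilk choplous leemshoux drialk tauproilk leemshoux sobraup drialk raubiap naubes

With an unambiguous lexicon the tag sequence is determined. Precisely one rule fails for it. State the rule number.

Fixed tagging: Conj Verb Noun Verb Conj Noun Noun Verb Adj Verb.
Checking each rule: R1 ok, R2 ok, R3 fails.
Only rule 3 fails.

3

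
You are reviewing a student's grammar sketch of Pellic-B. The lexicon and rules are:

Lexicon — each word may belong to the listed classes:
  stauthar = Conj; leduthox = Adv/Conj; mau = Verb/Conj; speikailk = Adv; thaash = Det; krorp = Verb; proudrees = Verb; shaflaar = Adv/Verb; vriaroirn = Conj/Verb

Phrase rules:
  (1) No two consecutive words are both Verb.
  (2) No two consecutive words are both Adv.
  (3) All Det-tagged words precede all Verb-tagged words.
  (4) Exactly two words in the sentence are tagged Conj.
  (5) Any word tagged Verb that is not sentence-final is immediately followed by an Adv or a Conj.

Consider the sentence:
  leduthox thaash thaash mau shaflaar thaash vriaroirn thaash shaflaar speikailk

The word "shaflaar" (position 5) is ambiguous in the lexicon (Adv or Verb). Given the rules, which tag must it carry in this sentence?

Adv

Candidates per position — 1:leduthox {Adv,Conj}; 2:thaash {Det}; 3:thaash {Det}; 4:mau {Verb,Conj}; 5:shaflaar {Adv,Verb}; 6:thaash {Det}; 7:vriaroirn {Conj,Verb}; 8:thaash {Det}; 9:shaflaar {Adv,Verb}; 10:speikailk {Adv}.
If word 4 were Verb, no tagging could satisfy rule 3; so word 4 is Conj.
If word 5 were Verb, no tagging could satisfy rule 3; so word 5 is Adv.
If word 7 were Verb, no tagging could satisfy rule 3; so word 7 is Conj.
If word 9 were Adv, no tagging could satisfy rule 2; so word 9 is Verb.
If word 1 were Conj, no tagging could satisfy rule 4; so word 1 is Adv.
The unique satisfying tagging is: Adv Det Det Conj Adv Det Conj Det Verb Adv.
Rule-by-rule: rule 1 ✓; rule 2 ✓; rule 3 ✓; rule 4 ✓; rule 5 ✓.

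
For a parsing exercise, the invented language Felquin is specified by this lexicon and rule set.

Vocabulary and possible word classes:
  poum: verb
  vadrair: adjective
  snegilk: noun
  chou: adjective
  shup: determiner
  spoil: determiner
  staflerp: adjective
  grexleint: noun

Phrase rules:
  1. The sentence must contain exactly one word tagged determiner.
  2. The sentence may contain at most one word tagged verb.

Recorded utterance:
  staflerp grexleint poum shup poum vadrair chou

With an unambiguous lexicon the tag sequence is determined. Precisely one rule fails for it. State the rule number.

2

Fixed tagging: adjective noun verb determiner verb adjective adjective.
Applying the rules: R1 ok, R2 fails.
Only rule 2 fails.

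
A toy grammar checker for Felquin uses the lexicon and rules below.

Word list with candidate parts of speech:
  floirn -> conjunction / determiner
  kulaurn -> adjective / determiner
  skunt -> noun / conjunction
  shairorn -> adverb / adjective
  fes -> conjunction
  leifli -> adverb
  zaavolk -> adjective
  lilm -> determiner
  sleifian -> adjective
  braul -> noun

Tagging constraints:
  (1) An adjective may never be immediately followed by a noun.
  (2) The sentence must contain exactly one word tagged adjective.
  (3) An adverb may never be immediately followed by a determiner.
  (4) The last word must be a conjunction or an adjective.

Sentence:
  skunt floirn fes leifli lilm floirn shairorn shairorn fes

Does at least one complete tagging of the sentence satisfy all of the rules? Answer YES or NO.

NO

Candidates per position — 1:skunt {noun,conjunction}; 2:floirn {conjunction,determiner}; 3:fes {conjunction}; 4:leifli {adverb}; 5:lilm {determiner}; 6:floirn {conjunction,determiner}; 7:shairorn {adverb,adjective}; 8:shairorn {adverb,adjective}; 9:fes {conjunction}.
Rule 3 cannot be satisfied by any choice of tags from the lexicon.
So there is no consistent tagging.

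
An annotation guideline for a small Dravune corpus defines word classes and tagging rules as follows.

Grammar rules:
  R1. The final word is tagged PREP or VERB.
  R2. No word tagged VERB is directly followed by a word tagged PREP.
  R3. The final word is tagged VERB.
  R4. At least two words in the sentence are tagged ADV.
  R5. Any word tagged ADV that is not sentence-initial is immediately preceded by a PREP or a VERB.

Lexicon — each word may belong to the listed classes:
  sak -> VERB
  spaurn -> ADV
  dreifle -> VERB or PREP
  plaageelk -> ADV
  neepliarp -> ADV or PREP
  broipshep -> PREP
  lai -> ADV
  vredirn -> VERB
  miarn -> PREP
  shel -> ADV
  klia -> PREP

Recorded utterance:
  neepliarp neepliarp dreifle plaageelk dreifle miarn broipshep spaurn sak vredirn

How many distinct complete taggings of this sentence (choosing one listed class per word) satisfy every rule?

Candidates per position — 1:neepliarp {ADV,PREP}; 2:neepliarp {ADV,PREP}; 3:dreifle {VERB,PREP}; 4:plaageelk {ADV}; 5:dreifle {VERB,PREP}; 6:miarn {PREP}; 7:broipshep {PREP}; 8:spaurn {ADV}; 9:sak {VERB}; 10:vredirn {VERB}.
There are 16 candidate sequences in total.
Checking each against the rules leaves 6 sequences.
Count = 6.

6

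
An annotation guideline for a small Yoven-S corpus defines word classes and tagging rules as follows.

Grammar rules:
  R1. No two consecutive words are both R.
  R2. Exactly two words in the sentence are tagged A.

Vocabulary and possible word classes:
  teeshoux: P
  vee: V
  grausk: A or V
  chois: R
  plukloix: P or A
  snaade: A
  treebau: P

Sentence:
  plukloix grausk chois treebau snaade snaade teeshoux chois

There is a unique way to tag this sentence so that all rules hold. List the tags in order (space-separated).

Candidates per position — 1:plukloix {P,A}; 2:grausk {A,V}; 3:chois {R}; 4:treebau {P}; 5:snaade {A}; 6:snaade {A}; 7:teeshoux {P}; 8:chois {R}.
If word 1 were A, no tagging could satisfy rule 2; so word 1 is P.
If word 2 were A, no tagging could satisfy rule 2; so word 2 is V.
The only consistent sequence is: P V R P A A P R.
Rule-by-rule: rule 1 holds; rule 2 holds.

P V R P A A P R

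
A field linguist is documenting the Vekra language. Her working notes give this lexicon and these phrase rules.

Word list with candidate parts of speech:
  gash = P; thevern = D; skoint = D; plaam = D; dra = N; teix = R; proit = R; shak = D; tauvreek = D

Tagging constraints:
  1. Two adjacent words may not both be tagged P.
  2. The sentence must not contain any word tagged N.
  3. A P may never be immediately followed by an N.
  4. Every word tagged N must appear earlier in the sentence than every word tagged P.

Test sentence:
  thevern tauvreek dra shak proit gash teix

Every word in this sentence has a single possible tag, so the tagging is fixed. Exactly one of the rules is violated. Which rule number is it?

Fixed tagging: D D N D R P R.
Rule check: R1 ✓, R2 ✗, R3 ✓, R4 ✓.
Only rule 2 fails.

2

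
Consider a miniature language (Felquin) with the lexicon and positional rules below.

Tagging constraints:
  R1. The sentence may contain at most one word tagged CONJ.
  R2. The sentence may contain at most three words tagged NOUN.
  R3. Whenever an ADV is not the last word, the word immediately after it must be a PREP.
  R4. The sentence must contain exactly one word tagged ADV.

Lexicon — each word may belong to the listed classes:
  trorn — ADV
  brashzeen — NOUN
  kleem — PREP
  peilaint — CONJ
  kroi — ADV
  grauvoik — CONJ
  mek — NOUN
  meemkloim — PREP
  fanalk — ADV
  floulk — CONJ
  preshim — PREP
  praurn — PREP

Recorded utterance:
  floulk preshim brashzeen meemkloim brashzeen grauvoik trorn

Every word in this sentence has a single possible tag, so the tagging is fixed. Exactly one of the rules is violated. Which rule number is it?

Fixed tagging: CONJ PREP NOUN PREP NOUN CONJ ADV.
Checking each rule: R1 ✗, R2 ✓, R3 ✓, R4 ✓.
Only rule 1 fails.

1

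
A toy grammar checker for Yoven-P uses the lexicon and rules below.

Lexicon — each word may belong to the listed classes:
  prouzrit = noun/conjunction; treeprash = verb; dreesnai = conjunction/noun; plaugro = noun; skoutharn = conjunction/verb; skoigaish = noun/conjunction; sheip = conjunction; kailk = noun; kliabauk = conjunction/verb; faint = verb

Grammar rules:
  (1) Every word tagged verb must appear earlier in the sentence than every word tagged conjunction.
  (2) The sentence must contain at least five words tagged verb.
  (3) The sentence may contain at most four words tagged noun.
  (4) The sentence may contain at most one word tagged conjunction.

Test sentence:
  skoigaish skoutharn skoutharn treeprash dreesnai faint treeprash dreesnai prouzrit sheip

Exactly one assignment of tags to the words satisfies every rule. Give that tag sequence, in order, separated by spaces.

noun verb verb verb noun verb verb noun noun conjunction

Candidates per position — 1:skoigaish {noun,conjunction}; 2:skoutharn {conjunction,verb}; 3:skoutharn {conjunction,verb}; 4:treeprash {verb}; 5:dreesnai {conjunction,noun}; 6:faint {verb}; 7:treeprash {verb}; 8:dreesnai {conjunction,noun}; 9:prouzrit {noun,conjunction}; 10:sheip {conjunction}.
Word 1 cannot be conjunction — rule 1 would then fail for every completion. It is noun.
Word 2 cannot be conjunction — rule 1 would then fail for every completion. It is verb.
Word 3 cannot be conjunction — rule 1 would then fail for every completion. It is verb.
Word 5 cannot be conjunction — rule 1 would then fail for every completion. It is noun.
Word 8 cannot be conjunction — rule 4 would then fail for every completion. It is noun.
Word 9 cannot be conjunction — rule 4 would then fail for every completion. It is noun.
That leaves exactly one tagging: noun verb verb verb noun verb verb noun noun conjunction.
Verifying each rule — rule 1 holds; rule 2 holds; rule 3 holds; rule 4 holds.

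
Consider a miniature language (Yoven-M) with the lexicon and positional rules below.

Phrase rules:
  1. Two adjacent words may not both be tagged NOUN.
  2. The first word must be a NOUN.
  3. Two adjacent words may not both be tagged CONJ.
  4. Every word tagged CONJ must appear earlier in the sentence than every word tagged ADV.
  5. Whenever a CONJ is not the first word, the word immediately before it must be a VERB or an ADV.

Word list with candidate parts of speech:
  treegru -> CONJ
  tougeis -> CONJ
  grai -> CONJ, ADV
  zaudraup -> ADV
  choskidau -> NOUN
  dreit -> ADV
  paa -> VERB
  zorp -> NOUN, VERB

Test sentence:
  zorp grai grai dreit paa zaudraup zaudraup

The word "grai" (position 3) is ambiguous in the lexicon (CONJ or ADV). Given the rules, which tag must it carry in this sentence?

ADV

Candidates per position — 1:zorp {NOUN,VERB}; 2:grai {CONJ,ADV}; 3:grai {CONJ,ADV}; 4:dreit {ADV}; 5:paa {VERB}; 6:zaudraup {ADV}; 7:zaudraup {ADV}.
Position 1: VERB is ruled out by rule 2; that leaves NOUN.
Position 2: CONJ is ruled out by rule 5; that leaves ADV.
Position 3: CONJ is ruled out by rule 4; that leaves ADV.
That leaves exactly one tagging: NOUN ADV ADV ADV VERB ADV ADV.
Verifying each rule — rule 1 holds; rule 2 holds; rule 3 holds; rule 4 holds; rule 5 holds.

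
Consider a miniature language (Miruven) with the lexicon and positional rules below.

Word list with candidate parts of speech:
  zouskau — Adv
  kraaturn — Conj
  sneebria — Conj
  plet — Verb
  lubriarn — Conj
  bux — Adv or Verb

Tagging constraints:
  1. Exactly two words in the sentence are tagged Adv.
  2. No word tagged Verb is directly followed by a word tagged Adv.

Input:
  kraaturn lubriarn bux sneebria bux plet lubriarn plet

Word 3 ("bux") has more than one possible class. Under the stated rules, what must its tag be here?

Candidates per position — 1:kraaturn {Conj}; 2:lubriarn {Conj}; 3:bux {Adv,Verb}; 4:sneebria {Conj}; 5:bux {Adv,Verb}; 6:plet {Verb}; 7:lubriarn {Conj}; 8:plet {Verb}.
At position 3, choosing Verb makes rule 1 impossible to satisfy; hence Adv.
At position 5, choosing Verb makes rule 1 impossible to satisfy; hence Adv.
That leaves exactly one tagging: Conj Conj Adv Conj Adv Verb Conj Verb.
Check: rule 1 holds; rule 2 holds.

Adv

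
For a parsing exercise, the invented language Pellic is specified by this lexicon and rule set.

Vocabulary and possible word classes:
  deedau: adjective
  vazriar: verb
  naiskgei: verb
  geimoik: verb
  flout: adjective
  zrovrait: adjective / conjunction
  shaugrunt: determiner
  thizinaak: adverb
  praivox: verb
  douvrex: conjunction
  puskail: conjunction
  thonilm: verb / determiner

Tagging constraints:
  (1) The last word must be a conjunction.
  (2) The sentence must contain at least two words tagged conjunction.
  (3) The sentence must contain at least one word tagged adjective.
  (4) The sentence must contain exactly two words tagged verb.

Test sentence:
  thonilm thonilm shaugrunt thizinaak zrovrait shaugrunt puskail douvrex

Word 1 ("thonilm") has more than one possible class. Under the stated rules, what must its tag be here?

Candidates per position — 1:thonilm {verb,determiner}; 2:thonilm {verb,determiner}; 3:shaugrunt {determiner}; 4:thizinaak {adverb}; 5:zrovrait {adjective,conjunction}; 6:shaugrunt {determiner}; 7:puskail {conjunction}; 8:douvrex {conjunction}.
Position 1: determiner is ruled out by rule 4; that leaves verb.
Position 2: determiner is ruled out by rule 4; that leaves verb.
Position 5: conjunction is ruled out by rule 3; that leaves adjective.
The only consistent sequence is: verb verb determiner adverb adjective determiner conjunction conjunction.
Check: rule 1 satisfied; rule 2 satisfied; rule 3 satisfied; rule 4 satisfied.

verb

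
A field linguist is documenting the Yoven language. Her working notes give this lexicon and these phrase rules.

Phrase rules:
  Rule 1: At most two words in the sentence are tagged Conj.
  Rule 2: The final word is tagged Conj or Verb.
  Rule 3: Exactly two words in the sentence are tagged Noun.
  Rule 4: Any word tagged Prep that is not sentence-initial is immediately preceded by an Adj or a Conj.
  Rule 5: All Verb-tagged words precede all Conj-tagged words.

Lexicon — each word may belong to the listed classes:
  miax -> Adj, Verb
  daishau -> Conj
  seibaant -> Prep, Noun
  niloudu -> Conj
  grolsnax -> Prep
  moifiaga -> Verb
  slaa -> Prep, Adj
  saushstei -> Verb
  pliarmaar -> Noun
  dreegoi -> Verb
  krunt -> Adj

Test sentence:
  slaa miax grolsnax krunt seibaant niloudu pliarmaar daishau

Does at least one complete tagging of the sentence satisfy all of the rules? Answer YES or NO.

Candidates per position — 1:slaa {Prep,Adj}; 2:miax {Adj,Verb}; 3:grolsnax {Prep}; 4:krunt {Adj}; 5:seibaant {Prep,Noun}; 6:niloudu {Conj}; 7:pliarmaar {Noun}; 8:daishau {Conj}.
One satisfying assignment: Adj Adj Prep Adj Noun Conj Noun Conj.
Verifying each rule — rule 1 ok; rule 2 ok; rule 3 ok; rule 4 ok; rule 5 ok.

YES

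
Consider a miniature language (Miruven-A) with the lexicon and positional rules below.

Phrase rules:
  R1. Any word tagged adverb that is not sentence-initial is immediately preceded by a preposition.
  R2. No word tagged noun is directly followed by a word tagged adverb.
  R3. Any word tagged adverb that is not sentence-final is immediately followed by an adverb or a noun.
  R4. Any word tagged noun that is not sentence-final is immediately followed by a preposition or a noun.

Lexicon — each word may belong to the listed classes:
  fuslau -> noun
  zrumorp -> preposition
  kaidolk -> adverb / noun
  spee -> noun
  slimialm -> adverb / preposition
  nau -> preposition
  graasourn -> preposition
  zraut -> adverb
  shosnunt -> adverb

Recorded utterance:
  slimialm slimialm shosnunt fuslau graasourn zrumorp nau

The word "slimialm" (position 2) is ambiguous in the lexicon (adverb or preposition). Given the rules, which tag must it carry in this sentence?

preposition

Candidates per position — 1:slimialm {adverb,preposition}; 2:slimialm {adverb,preposition}; 3:shosnunt {adverb}; 4:fuslau {noun}; 5:graasourn {preposition}; 6:zrumorp {preposition}; 7:nau {preposition}.
Position 2: tagging it adverb would leave rule 1 unsatisfiable, so it must be preposition.
Position 1: tagging it adverb would leave rule 3 unsatisfiable, so it must be preposition.
The only consistent sequence is: preposition preposition adverb noun preposition preposition preposition.
Checking: rule 1 ok; rule 2 ok; rule 3 ok; rule 4 ok.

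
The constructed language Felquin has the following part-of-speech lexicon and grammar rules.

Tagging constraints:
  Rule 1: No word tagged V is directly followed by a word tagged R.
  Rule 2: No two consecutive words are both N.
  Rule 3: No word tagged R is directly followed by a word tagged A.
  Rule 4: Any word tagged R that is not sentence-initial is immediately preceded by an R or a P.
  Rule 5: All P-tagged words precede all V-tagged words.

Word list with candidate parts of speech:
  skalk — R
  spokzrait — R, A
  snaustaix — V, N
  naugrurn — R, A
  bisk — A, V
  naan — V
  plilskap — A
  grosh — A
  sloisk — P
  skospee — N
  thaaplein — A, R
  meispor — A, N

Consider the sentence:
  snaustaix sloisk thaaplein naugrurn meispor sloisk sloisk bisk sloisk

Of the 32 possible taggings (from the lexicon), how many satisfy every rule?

Candidates per position — 1:snaustaix {V,N}; 2:sloisk {P}; 3:thaaplein {A,R}; 4:naugrurn {R,A}; 5:meispor {A,N}; 6:sloisk {P}; 7:sloisk {P}; 8:bisk {A,V}; 9:sloisk {P}.
There are 32 candidate sequences in total.
The sequences that satisfy every rule: N P A A A P P A P; N P A A N P P A P; N P R R N P P A P.
Count = 3.

3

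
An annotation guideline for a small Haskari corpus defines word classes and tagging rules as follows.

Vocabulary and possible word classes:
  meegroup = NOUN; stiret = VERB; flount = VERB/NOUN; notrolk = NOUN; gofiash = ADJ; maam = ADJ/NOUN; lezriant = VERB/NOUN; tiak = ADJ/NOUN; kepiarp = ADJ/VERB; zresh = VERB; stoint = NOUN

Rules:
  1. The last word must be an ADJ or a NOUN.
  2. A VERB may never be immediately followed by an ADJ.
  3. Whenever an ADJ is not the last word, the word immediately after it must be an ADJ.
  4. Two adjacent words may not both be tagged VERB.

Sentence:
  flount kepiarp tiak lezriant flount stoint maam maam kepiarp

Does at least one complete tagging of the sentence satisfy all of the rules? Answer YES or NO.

YES

Candidates per position — 1:flount {VERB,NOUN}; 2:kepiarp {ADJ,VERB}; 3:tiak {ADJ,NOUN}; 4:lezriant {VERB,NOUN}; 5:flount {VERB,NOUN}; 6:stoint {NOUN}; 7:maam {ADJ,NOUN}; 8:maam {ADJ,NOUN}; 9:kepiarp {ADJ,VERB}.
One satisfying assignment: NOUN VERB NOUN NOUN NOUN NOUN ADJ ADJ ADJ.
Checking: rule 1 holds; rule 2 holds; rule 3 holds; rule 4 holds.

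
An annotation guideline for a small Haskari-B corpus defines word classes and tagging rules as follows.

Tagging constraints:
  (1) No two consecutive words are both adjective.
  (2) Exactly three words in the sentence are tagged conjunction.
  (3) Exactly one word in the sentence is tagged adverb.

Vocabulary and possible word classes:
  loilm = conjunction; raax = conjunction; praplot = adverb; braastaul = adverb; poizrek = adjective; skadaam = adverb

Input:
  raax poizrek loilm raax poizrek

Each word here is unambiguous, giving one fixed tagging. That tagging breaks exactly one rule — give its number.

Fixed tagging: conjunction adjective conjunction conjunction adjective.
Checking each rule: R1 ok, R2 ok, R3 fails.
Only rule 3 fails.

3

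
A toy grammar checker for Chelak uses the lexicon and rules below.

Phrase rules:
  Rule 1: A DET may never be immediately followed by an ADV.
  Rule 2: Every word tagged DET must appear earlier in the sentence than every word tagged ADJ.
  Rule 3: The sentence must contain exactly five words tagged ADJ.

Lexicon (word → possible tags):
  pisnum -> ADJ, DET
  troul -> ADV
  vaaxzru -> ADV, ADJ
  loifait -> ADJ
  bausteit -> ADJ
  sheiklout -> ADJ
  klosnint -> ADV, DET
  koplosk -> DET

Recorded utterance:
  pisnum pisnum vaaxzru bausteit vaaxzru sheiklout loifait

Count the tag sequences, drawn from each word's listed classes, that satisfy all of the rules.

4

Candidates per position — 1:pisnum {ADJ,DET}; 2:pisnum {ADJ,DET}; 3:vaaxzru {ADV,ADJ}; 4:bausteit {ADJ}; 5:vaaxzru {ADV,ADJ}; 6:sheiklout {ADJ}; 7:loifait {ADJ}.
There are 16 candidate sequences in total.
The sequences that satisfy every rule: ADJ ADJ ADV ADJ ADV ADJ ADJ; DET ADJ ADV ADJ ADJ ADJ ADJ; DET ADJ ADJ ADJ ADV ADJ ADJ; DET DET ADJ ADJ ADJ ADJ ADJ.
Count = 4.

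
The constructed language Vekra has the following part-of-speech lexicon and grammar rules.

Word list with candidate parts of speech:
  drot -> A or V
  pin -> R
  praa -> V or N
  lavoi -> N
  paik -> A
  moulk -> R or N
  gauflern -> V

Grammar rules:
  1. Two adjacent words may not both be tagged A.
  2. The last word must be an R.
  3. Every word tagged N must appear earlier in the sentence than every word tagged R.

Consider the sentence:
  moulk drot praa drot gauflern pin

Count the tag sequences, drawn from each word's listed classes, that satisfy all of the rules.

12

Candidates per position — 1:moulk {R,N}; 2:drot {A,V}; 3:praa {V,N}; 4:drot {A,V}; 5:gauflern {V}; 6:pin {R}.
There are 16 candidate sequences in total.
Checking each against the rules leaves 12 sequences.
Count = 12.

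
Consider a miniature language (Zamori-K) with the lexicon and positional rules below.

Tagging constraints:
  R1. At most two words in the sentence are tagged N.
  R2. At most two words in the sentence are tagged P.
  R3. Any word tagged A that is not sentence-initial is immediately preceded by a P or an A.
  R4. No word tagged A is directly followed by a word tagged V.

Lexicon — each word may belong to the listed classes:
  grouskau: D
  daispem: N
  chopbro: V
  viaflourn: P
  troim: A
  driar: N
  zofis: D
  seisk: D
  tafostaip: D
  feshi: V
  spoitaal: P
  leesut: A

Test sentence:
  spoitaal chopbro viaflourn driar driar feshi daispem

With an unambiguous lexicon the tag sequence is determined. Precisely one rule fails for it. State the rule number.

Fixed tagging: P V P N N V N.
Rule check: R1 ✗, R2 ✓, R3 ✓, R4 ✓.
Only rule 1 fails.

1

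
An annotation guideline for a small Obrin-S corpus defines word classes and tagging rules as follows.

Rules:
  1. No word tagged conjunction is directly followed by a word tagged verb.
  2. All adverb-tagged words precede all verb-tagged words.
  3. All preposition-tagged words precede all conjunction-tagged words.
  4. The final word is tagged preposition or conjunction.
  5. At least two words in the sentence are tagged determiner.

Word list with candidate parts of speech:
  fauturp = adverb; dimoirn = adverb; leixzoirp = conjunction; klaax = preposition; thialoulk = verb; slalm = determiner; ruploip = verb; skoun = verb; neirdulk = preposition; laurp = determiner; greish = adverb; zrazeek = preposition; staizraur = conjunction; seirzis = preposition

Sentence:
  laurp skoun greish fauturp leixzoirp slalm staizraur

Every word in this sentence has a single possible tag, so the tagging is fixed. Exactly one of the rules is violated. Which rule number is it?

2

Fixed tagging: determiner verb adverb adverb conjunction determiner conjunction.
Applying the rules: R1 ✓, R2 ✗, R3 ✓, R4 ✓, R5 ✓.
Only rule 2 fails.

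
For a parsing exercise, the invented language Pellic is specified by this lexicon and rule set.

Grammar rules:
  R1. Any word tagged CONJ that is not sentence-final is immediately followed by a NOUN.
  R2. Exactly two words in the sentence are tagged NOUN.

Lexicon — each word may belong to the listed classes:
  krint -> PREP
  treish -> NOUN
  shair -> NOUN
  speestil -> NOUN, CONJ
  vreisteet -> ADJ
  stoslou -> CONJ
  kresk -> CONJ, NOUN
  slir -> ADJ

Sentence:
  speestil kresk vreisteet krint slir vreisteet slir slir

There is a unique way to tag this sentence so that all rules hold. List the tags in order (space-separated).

NOUN NOUN ADJ PREP ADJ ADJ ADJ ADJ

Candidates per position — 1:speestil {NOUN,CONJ}; 2:kresk {CONJ,NOUN}; 3:vreisteet {ADJ}; 4:krint {PREP}; 5:slir {ADJ}; 6:vreisteet {ADJ}; 7:slir {ADJ}; 8:slir {ADJ}.
Word 1 cannot be CONJ — rule 2 would then fail for every completion. It is NOUN.
Word 2 cannot be CONJ — rule 1 would then fail for every completion. It is NOUN.
The only consistent sequence is: NOUN NOUN ADJ PREP ADJ ADJ ADJ ADJ.
Verifying each rule — rule 1 satisfied; rule 2 satisfied.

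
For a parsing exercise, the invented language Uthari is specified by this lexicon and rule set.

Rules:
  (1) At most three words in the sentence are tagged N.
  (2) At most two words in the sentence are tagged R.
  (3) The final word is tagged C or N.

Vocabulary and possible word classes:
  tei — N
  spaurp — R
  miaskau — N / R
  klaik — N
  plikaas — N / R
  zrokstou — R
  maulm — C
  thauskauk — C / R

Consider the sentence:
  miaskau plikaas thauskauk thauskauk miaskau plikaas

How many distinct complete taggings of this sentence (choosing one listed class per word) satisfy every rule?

12

Candidates per position — 1:miaskau {N,R}; 2:plikaas {N,R}; 3:thauskauk {C,R}; 4:thauskauk {C,R}; 5:miaskau {N,R}; 6:plikaas {N,R}.
There are 64 candidate sequences in total.
Checking each against the rules leaves 12 sequences.
Count = 12.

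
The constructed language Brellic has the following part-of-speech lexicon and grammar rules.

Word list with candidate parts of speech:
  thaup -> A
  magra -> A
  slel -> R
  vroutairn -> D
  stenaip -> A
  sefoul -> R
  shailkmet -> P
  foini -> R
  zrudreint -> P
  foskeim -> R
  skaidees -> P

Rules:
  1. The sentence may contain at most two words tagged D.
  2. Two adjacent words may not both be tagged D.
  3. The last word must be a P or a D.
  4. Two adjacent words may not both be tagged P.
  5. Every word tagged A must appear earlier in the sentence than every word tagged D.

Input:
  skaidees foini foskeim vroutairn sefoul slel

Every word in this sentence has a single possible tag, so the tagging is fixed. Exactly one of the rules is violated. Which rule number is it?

3

Fixed tagging: P R R D R R.
Rule check: R1 ✓, R2 ✓, R3 ✗, R4 ✓, R5 ✓.
Only rule 3 fails.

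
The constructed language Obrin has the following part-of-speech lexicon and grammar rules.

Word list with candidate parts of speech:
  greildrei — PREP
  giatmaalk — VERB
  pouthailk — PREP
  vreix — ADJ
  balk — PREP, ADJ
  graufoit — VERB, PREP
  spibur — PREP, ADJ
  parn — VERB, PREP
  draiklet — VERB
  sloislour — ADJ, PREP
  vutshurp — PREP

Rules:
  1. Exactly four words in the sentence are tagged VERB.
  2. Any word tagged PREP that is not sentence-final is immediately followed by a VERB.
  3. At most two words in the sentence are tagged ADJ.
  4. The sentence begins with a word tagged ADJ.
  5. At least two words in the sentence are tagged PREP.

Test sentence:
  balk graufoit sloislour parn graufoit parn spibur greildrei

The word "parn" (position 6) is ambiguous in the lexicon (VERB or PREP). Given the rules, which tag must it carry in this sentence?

VERB

Candidates per position — 1:balk {PREP,ADJ}; 2:graufoit {VERB,PREP}; 3:sloislour {ADJ,PREP}; 4:parn {VERB,PREP}; 5:graufoit {VERB,PREP}; 6:parn {VERB,PREP}; 7:spibur {PREP,ADJ}; 8:greildrei {PREP}.
If word 1 were PREP, no tagging could satisfy rule 4; so word 1 is ADJ.
If word 2 were PREP, no tagging could satisfy rule 1; so word 2 is VERB.
If word 4 were PREP, no tagging could satisfy rule 1; so word 4 is VERB.
If word 5 were PREP, no tagging could satisfy rule 1; so word 5 is VERB.
If word 6 were PREP, no tagging could satisfy rule 1; so word 6 is VERB.
If word 7 were PREP, no tagging could satisfy rule 2; so word 7 is ADJ.
If word 3 were ADJ, no tagging could satisfy rule 3; so word 3 is PREP.
The unique satisfying tagging is: ADJ VERB PREP VERB VERB VERB ADJ PREP.
Rule-by-rule: rule 1 ✓; rule 2 ✓; rule 3 ✓; rule 4 ✓; rule 5 ✓.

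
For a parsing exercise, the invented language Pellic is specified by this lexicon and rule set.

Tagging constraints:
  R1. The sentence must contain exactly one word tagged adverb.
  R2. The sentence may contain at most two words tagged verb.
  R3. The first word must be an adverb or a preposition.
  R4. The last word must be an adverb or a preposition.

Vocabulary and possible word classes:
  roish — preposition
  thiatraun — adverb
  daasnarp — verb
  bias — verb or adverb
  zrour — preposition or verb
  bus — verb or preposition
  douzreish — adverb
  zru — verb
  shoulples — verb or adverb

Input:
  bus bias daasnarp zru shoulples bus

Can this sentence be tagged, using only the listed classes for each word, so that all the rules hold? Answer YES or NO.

Candidates per position — 1:bus {verb,preposition}; 2:bias {verb,adverb}; 3:daasnarp {verb}; 4:zru {verb}; 5:shoulples {verb,adverb}; 6:bus {verb,preposition}.
Every candidate sequence violates at least one rule; no consistent tagging exists.

NO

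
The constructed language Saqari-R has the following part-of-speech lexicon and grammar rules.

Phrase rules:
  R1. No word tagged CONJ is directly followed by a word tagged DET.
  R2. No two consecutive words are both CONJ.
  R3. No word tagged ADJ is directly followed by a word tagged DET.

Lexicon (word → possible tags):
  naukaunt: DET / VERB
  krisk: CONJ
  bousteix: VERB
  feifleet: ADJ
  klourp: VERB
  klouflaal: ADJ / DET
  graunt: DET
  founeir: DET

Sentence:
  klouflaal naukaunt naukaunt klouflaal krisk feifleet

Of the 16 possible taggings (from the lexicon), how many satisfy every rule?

12

Candidates per position — 1:klouflaal {ADJ,DET}; 2:naukaunt {DET,VERB}; 3:naukaunt {DET,VERB}; 4:klouflaal {ADJ,DET}; 5:krisk {CONJ}; 6:feifleet {ADJ}.
There are 16 candidate sequences in total.
Checking each against the rules leaves 12 sequences.
Count = 12.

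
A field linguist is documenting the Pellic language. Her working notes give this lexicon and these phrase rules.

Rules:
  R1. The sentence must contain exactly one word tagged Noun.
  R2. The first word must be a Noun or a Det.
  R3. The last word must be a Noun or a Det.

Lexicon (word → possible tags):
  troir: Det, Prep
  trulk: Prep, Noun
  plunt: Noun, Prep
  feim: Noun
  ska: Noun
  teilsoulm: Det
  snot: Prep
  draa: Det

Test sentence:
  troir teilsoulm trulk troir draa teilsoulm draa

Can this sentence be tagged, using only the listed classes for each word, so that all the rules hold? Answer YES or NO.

Candidates per position — 1:troir {Det,Prep}; 2:teilsoulm {Det}; 3:trulk {Prep,Noun}; 4:troir {Det,Prep}; 5:draa {Det}; 6:teilsoulm {Det}; 7:draa {Det}.
One satisfying assignment: Det Det Noun Det Det Det Det.
Rule-by-rule: rule 1 satisfied; rule 2 satisfied; rule 3 satisfied.

YES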